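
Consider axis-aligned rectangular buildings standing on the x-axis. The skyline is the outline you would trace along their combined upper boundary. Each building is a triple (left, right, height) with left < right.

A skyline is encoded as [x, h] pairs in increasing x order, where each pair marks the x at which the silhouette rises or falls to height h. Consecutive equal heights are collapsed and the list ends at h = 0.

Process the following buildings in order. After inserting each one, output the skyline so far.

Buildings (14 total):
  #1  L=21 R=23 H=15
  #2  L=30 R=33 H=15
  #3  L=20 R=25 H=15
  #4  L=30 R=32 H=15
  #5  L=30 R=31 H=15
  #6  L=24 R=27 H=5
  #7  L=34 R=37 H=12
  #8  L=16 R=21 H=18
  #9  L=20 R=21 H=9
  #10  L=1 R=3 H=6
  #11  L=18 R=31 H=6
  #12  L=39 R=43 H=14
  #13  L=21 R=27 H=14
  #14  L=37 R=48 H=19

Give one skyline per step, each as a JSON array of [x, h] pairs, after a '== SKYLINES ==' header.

== SKYLINES ==
[[21,15],[23,0]]
[[21,15],[23,0],[30,15],[33,0]]
[[20,15],[25,0],[30,15],[33,0]]
[[20,15],[25,0],[30,15],[33,0]]
[[20,15],[25,0],[30,15],[33,0]]
[[20,15],[25,5],[27,0],[30,15],[33,0]]
[[20,15],[25,5],[27,0],[30,15],[33,0],[34,12],[37,0]]
[[16,18],[21,15],[25,5],[27,0],[30,15],[33,0],[34,12],[37,0]]
[[16,18],[21,15],[25,5],[27,0],[30,15],[33,0],[34,12],[37,0]]
[[1,6],[3,0],[16,18],[21,15],[25,5],[27,0],[30,15],[33,0],[34,12],[37,0]]
[[1,6],[3,0],[16,18],[21,15],[25,6],[30,15],[33,0],[34,12],[37,0]]
[[1,6],[3,0],[16,18],[21,15],[25,6],[30,15],[33,0],[34,12],[37,0],[39,14],[43,0]]
[[1,6],[3,0],[16,18],[21,15],[25,14],[27,6],[30,15],[33,0],[34,12],[37,0],[39,14],[43,0]]
[[1,6],[3,0],[16,18],[21,15],[25,14],[27,6],[30,15],[33,0],[34,12],[37,19],[48,0]]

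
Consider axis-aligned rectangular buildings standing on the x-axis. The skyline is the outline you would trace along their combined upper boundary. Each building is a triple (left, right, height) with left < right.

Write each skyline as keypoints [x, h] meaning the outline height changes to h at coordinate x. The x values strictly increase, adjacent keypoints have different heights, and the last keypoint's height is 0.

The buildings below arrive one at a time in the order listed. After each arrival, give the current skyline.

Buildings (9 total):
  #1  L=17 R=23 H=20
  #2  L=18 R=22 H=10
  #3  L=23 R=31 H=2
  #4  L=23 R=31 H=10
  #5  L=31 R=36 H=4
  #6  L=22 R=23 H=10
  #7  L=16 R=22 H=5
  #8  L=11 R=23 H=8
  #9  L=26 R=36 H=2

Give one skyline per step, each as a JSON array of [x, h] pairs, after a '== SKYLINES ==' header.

== SKYLINES ==
[[17,20],[23,0]]
[[17,20],[23,0]]
[[17,20],[23,2],[31,0]]
[[17,20],[23,10],[31,0]]
[[17,20],[23,10],[31,4],[36,0]]
[[17,20],[23,10],[31,4],[36,0]]
[[16,5],[17,20],[23,10],[31,4],[36,0]]
[[11,8],[17,20],[23,10],[31,4],[36,0]]
[[11,8],[17,20],[23,10],[31,4],[36,0]]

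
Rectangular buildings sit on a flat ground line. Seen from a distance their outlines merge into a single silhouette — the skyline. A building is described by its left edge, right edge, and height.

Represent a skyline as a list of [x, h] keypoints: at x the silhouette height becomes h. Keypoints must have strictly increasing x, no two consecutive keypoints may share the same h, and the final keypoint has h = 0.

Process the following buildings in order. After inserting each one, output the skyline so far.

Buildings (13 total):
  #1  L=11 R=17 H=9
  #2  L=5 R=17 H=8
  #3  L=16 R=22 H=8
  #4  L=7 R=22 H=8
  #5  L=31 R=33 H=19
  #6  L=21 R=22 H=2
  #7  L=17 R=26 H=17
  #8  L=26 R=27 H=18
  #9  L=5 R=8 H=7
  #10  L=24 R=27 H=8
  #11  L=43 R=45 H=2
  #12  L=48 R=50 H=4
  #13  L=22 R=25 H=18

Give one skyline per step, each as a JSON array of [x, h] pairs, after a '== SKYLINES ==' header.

== SKYLINES ==
[[11,9],[17,0]]
[[5,8],[11,9],[17,0]]
[[5,8],[11,9],[17,8],[22,0]]
[[5,8],[11,9],[17,8],[22,0]]
[[5,8],[11,9],[17,8],[22,0],[31,19],[33,0]]
[[5,8],[11,9],[17,8],[22,0],[31,19],[33,0]]
[[5,8],[11,9],[17,17],[26,0],[31,19],[33,0]]
[[5,8],[11,9],[17,17],[26,18],[27,0],[31,19],[33,0]]
[[5,8],[11,9],[17,17],[26,18],[27,0],[31,19],[33,0]]
[[5,8],[11,9],[17,17],[26,18],[27,0],[31,19],[33,0]]
[[5,8],[11,9],[17,17],[26,18],[27,0],[31,19],[33,0],[43,2],[45,0]]
[[5,8],[11,9],[17,17],[26,18],[27,0],[31,19],[33,0],[43,2],[45,0],[48,4],[50,0]]
[[5,8],[11,9],[17,17],[22,18],[25,17],[26,18],[27,0],[31,19],[33,0],[43,2],[45,0],[48,4],[50,0]]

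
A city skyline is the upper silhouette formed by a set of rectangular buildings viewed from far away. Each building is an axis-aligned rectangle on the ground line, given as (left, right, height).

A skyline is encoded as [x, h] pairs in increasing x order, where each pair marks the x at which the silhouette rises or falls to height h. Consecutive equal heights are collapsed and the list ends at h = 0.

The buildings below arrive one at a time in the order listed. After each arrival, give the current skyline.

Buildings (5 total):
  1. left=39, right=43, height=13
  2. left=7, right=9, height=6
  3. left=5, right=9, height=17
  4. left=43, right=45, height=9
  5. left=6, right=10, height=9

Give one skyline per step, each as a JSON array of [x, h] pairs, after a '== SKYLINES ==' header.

== SKYLINES ==
[[39,13],[43,0]]
[[7,6],[9,0],[39,13],[43,0]]
[[5,17],[9,0],[39,13],[43,0]]
[[5,17],[9,0],[39,13],[43,9],[45,0]]
[[5,17],[9,9],[10,0],[39,13],[43,9],[45,0]]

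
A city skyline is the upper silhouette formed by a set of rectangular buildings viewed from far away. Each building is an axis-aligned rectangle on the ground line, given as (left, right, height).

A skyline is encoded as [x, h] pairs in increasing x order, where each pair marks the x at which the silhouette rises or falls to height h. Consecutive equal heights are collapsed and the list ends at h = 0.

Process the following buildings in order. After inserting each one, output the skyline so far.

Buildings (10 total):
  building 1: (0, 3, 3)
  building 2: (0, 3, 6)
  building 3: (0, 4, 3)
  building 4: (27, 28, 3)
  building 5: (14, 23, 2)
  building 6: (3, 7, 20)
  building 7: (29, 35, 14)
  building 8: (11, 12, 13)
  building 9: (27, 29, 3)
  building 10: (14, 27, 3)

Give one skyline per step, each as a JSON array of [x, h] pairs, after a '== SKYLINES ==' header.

== SKYLINES ==
[[0,3],[3,0]]
[[0,6],[3,0]]
[[0,6],[3,3],[4,0]]
[[0,6],[3,3],[4,0],[27,3],[28,0]]
[[0,6],[3,3],[4,0],[14,2],[23,0],[27,3],[28,0]]
[[0,6],[3,20],[7,0],[14,2],[23,0],[27,3],[28,0]]
[[0,6],[3,20],[7,0],[14,2],[23,0],[27,3],[28,0],[29,14],[35,0]]
[[0,6],[3,20],[7,0],[11,13],[12,0],[14,2],[23,0],[27,3],[28,0],[29,14],[35,0]]
[[0,6],[3,20],[7,0],[11,13],[12,0],[14,2],[23,0],[27,3],[29,14],[35,0]]
[[0,6],[3,20],[7,0],[11,13],[12,0],[14,3],[29,14],[35,0]]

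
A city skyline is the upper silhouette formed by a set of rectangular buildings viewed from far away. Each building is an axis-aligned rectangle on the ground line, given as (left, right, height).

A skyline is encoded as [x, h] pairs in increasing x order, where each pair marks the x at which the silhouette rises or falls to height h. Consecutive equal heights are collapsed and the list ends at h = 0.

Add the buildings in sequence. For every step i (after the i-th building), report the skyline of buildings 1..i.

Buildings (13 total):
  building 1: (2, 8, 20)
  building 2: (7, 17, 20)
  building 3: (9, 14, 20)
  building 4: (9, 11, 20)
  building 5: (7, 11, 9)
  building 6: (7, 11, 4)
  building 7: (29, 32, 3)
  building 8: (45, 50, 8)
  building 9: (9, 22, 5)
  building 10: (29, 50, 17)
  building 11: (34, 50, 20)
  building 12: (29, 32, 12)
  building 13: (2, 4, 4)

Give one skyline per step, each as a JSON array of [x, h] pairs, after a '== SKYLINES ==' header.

== SKYLINES ==
[[2,20],[8,0]]
[[2,20],[17,0]]
[[2,20],[17,0]]
[[2,20],[17,0]]
[[2,20],[17,0]]
[[2,20],[17,0]]
[[2,20],[17,0],[29,3],[32,0]]
[[2,20],[17,0],[29,3],[32,0],[45,8],[50,0]]
[[2,20],[17,5],[22,0],[29,3],[32,0],[45,8],[50,0]]
[[2,20],[17,5],[22,0],[29,17],[50,0]]
[[2,20],[17,5],[22,0],[29,17],[34,20],[50,0]]
[[2,20],[17,5],[22,0],[29,17],[34,20],[50,0]]
[[2,20],[17,5],[22,0],[29,17],[34,20],[50,0]]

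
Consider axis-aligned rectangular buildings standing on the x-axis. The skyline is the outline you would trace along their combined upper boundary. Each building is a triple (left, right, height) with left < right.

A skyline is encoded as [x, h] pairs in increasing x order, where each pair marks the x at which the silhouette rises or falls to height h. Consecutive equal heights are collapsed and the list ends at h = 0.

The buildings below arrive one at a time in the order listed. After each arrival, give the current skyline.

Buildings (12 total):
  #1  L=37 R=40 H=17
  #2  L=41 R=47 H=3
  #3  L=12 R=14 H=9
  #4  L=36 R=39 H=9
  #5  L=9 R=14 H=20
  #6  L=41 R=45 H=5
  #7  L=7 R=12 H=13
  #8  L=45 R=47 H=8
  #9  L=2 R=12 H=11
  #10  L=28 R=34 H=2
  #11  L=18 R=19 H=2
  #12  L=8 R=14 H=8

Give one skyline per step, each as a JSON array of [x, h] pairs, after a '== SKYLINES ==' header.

== SKYLINES ==
[[37,17],[40,0]]
[[37,17],[40,0],[41,3],[47,0]]
[[12,9],[14,0],[37,17],[40,0],[41,3],[47,0]]
[[12,9],[14,0],[36,9],[37,17],[40,0],[41,3],[47,0]]
[[9,20],[14,0],[36,9],[37,17],[40,0],[41,3],[47,0]]
[[9,20],[14,0],[36,9],[37,17],[40,0],[41,5],[45,3],[47,0]]
[[7,13],[9,20],[14,0],[36,9],[37,17],[40,0],[41,5],[45,3],[47,0]]
[[7,13],[9,20],[14,0],[36,9],[37,17],[40,0],[41,5],[45,8],[47,0]]
[[2,11],[7,13],[9,20],[14,0],[36,9],[37,17],[40,0],[41,5],[45,8],[47,0]]
[[2,11],[7,13],[9,20],[14,0],[28,2],[34,0],[36,9],[37,17],[40,0],[41,5],[45,8],[47,0]]
[[2,11],[7,13],[9,20],[14,0],[18,2],[19,0],[28,2],[34,0],[36,9],[37,17],[40,0],[41,5],[45,8],[47,0]]
[[2,11],[7,13],[9,20],[14,0],[18,2],[19,0],[28,2],[34,0],[36,9],[37,17],[40,0],[41,5],[45,8],[47,0]]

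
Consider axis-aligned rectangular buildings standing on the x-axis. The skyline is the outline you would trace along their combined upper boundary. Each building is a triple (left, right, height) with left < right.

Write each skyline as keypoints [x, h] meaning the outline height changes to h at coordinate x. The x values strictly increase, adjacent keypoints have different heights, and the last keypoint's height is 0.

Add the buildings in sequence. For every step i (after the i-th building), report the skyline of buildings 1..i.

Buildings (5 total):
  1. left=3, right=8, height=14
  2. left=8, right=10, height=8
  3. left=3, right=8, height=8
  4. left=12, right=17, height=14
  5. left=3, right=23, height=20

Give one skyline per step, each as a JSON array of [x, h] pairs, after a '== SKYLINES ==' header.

== SKYLINES ==
[[3,14],[8,0]]
[[3,14],[8,8],[10,0]]
[[3,14],[8,8],[10,0]]
[[3,14],[8,8],[10,0],[12,14],[17,0]]
[[3,20],[23,0]]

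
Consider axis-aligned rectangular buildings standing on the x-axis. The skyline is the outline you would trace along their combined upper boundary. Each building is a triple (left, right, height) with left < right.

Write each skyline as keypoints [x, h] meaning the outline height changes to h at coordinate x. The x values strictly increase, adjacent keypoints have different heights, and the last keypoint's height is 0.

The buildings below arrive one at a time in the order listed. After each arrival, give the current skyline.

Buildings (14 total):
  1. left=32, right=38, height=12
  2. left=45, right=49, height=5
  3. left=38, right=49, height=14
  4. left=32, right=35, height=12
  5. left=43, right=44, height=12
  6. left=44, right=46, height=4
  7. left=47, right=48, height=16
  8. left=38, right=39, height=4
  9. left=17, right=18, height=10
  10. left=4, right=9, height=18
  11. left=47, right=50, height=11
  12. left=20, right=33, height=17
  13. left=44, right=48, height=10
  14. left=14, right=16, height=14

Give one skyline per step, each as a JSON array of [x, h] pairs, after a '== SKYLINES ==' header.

== SKYLINES ==
[[32,12],[38,0]]
[[32,12],[38,0],[45,5],[49,0]]
[[32,12],[38,14],[49,0]]
[[32,12],[38,14],[49,0]]
[[32,12],[38,14],[49,0]]
[[32,12],[38,14],[49,0]]
[[32,12],[38,14],[47,16],[48,14],[49,0]]
[[32,12],[38,14],[47,16],[48,14],[49,0]]
[[17,10],[18,0],[32,12],[38,14],[47,16],[48,14],[49,0]]
[[4,18],[9,0],[17,10],[18,0],[32,12],[38,14],[47,16],[48,14],[49,0]]
[[4,18],[9,0],[17,10],[18,0],[32,12],[38,14],[47,16],[48,14],[49,11],[50,0]]
[[4,18],[9,0],[17,10],[18,0],[20,17],[33,12],[38,14],[47,16],[48,14],[49,11],[50,0]]
[[4,18],[9,0],[17,10],[18,0],[20,17],[33,12],[38,14],[47,16],[48,14],[49,11],[50,0]]
[[4,18],[9,0],[14,14],[16,0],[17,10],[18,0],[20,17],[33,12],[38,14],[47,16],[48,14],[49,11],[50,0]]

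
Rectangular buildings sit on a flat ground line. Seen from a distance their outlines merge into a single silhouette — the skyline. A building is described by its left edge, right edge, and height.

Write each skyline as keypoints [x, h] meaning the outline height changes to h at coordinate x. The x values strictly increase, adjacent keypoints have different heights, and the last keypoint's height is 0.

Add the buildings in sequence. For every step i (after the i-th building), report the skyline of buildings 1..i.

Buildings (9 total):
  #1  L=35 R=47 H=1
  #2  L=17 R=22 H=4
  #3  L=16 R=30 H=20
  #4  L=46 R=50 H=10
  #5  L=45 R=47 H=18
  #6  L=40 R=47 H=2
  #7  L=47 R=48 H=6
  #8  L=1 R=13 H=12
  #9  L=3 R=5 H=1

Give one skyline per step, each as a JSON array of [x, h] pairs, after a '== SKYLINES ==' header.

== SKYLINES ==
[[35,1],[47,0]]
[[17,4],[22,0],[35,1],[47,0]]
[[16,20],[30,0],[35,1],[47,0]]
[[16,20],[30,0],[35,1],[46,10],[50,0]]
[[16,20],[30,0],[35,1],[45,18],[47,10],[50,0]]
[[16,20],[30,0],[35,1],[40,2],[45,18],[47,10],[50,0]]
[[16,20],[30,0],[35,1],[40,2],[45,18],[47,10],[50,0]]
[[1,12],[13,0],[16,20],[30,0],[35,1],[40,2],[45,18],[47,10],[50,0]]
[[1,12],[13,0],[16,20],[30,0],[35,1],[40,2],[45,18],[47,10],[50,0]]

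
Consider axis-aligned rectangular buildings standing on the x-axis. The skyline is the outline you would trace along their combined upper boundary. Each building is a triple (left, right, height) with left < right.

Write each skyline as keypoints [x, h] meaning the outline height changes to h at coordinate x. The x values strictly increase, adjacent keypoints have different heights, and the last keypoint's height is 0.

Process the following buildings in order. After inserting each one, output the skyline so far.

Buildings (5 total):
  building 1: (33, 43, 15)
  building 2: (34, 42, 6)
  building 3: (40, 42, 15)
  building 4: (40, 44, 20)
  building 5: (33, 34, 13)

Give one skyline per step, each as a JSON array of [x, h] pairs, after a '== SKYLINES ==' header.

== SKYLINES ==
[[33,15],[43,0]]
[[33,15],[43,0]]
[[33,15],[43,0]]
[[33,15],[40,20],[44,0]]
[[33,15],[40,20],[44,0]]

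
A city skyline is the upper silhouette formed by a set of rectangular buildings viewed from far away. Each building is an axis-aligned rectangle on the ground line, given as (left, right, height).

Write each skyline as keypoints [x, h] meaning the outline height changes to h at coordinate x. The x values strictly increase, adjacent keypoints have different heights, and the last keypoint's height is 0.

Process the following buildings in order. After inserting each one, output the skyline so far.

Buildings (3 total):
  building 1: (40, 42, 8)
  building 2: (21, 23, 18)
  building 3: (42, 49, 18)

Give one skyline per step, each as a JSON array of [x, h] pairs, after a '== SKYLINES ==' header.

== SKYLINES ==
[[40,8],[42,0]]
[[21,18],[23,0],[40,8],[42,0]]
[[21,18],[23,0],[40,8],[42,18],[49,0]]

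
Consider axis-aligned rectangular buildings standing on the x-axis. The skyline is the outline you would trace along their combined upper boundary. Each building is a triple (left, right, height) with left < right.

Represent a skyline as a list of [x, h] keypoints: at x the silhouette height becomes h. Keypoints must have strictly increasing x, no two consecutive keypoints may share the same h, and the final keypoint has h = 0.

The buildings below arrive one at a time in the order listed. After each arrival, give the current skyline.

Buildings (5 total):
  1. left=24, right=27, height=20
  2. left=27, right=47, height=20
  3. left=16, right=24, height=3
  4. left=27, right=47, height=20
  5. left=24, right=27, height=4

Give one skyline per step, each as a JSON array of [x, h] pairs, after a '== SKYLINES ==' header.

== SKYLINES ==
[[24,20],[27,0]]
[[24,20],[47,0]]
[[16,3],[24,20],[47,0]]
[[16,3],[24,20],[47,0]]
[[16,3],[24,20],[47,0]]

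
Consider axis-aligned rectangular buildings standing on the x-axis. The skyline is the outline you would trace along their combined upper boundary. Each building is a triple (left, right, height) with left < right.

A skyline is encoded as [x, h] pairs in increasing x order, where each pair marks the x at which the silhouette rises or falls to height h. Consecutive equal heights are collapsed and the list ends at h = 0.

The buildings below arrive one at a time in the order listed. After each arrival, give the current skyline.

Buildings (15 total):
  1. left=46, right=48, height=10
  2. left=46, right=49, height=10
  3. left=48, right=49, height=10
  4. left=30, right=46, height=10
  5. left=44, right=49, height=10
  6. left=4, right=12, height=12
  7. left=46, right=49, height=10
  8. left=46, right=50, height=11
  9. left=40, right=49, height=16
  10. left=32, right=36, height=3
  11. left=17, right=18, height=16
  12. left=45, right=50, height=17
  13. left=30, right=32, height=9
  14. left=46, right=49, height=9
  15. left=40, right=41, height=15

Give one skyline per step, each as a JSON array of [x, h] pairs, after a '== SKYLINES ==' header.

== SKYLINES ==
[[46,10],[48,0]]
[[46,10],[49,0]]
[[46,10],[49,0]]
[[30,10],[49,0]]
[[30,10],[49,0]]
[[4,12],[12,0],[30,10],[49,0]]
[[4,12],[12,0],[30,10],[49,0]]
[[4,12],[12,0],[30,10],[46,11],[50,0]]
[[4,12],[12,0],[30,10],[40,16],[49,11],[50,0]]
[[4,12],[12,0],[30,10],[40,16],[49,11],[50,0]]
[[4,12],[12,0],[17,16],[18,0],[30,10],[40,16],[49,11],[50,0]]
[[4,12],[12,0],[17,16],[18,0],[30,10],[40,16],[45,17],[50,0]]
[[4,12],[12,0],[17,16],[18,0],[30,10],[40,16],[45,17],[50,0]]
[[4,12],[12,0],[17,16],[18,0],[30,10],[40,16],[45,17],[50,0]]
[[4,12],[12,0],[17,16],[18,0],[30,10],[40,16],[45,17],[50,0]]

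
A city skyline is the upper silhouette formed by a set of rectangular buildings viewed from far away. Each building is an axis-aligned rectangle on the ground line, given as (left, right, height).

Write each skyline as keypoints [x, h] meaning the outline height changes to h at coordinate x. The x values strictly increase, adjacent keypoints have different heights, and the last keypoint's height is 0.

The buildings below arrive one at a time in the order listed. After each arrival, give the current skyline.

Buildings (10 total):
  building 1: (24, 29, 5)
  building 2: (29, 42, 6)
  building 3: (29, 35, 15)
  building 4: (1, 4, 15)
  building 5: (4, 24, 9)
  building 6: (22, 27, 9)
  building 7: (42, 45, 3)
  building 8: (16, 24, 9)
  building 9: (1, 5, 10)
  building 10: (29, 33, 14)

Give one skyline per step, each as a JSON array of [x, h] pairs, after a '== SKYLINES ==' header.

== SKYLINES ==
[[24,5],[29,0]]
[[24,5],[29,6],[42,0]]
[[24,5],[29,15],[35,6],[42,0]]
[[1,15],[4,0],[24,5],[29,15],[35,6],[42,0]]
[[1,15],[4,9],[24,5],[29,15],[35,6],[42,0]]
[[1,15],[4,9],[27,5],[29,15],[35,6],[42,0]]
[[1,15],[4,9],[27,5],[29,15],[35,6],[42,3],[45,0]]
[[1,15],[4,9],[27,5],[29,15],[35,6],[42,3],[45,0]]
[[1,15],[4,10],[5,9],[27,5],[29,15],[35,6],[42,3],[45,0]]
[[1,15],[4,10],[5,9],[27,5],[29,15],[35,6],[42,3],[45,0]]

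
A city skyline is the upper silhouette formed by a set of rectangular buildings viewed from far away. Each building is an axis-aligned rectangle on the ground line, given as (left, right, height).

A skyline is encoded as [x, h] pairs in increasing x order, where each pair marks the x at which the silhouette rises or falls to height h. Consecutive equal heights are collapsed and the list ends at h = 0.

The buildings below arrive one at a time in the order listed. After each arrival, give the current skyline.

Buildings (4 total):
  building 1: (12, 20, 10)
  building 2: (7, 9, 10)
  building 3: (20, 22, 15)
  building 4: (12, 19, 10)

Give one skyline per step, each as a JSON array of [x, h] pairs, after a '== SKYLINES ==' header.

== SKYLINES ==
[[12,10],[20,0]]
[[7,10],[9,0],[12,10],[20,0]]
[[7,10],[9,0],[12,10],[20,15],[22,0]]
[[7,10],[9,0],[12,10],[20,15],[22,0]]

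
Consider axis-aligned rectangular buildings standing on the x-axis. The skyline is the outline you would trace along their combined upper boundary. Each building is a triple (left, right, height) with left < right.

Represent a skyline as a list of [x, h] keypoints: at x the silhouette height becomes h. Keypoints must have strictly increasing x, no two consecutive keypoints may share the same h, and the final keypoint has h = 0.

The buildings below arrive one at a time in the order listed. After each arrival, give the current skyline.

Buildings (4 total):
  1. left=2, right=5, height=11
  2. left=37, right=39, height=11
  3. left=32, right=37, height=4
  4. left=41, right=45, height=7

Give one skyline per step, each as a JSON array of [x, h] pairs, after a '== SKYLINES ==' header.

== SKYLINES ==
[[2,11],[5,0]]
[[2,11],[5,0],[37,11],[39,0]]
[[2,11],[5,0],[32,4],[37,11],[39,0]]
[[2,11],[5,0],[32,4],[37,11],[39,0],[41,7],[45,0]]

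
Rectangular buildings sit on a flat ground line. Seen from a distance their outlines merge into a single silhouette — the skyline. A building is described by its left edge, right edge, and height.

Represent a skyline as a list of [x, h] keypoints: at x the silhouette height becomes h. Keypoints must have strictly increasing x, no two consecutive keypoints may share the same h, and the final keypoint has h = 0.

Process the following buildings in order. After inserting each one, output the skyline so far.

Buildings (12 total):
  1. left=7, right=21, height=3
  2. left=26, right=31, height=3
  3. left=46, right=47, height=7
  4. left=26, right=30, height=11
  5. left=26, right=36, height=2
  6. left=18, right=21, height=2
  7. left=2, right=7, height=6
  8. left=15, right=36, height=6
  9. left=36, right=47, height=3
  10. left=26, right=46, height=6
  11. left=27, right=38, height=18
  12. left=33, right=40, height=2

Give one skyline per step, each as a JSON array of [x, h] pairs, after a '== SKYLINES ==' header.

== SKYLINES ==
[[7,3],[21,0]]
[[7,3],[21,0],[26,3],[31,0]]
[[7,3],[21,0],[26,3],[31,0],[46,7],[47,0]]
[[7,3],[21,0],[26,11],[30,3],[31,0],[46,7],[47,0]]
[[7,3],[21,0],[26,11],[30,3],[31,2],[36,0],[46,7],[47,0]]
[[7,3],[21,0],[26,11],[30,3],[31,2],[36,0],[46,7],[47,0]]
[[2,6],[7,3],[21,0],[26,11],[30,3],[31,2],[36,0],[46,7],[47,0]]
[[2,6],[7,3],[15,6],[26,11],[30,6],[36,0],[46,7],[47,0]]
[[2,6],[7,3],[15,6],[26,11],[30,6],[36,3],[46,7],[47,0]]
[[2,6],[7,3],[15,6],[26,11],[30,6],[46,7],[47,0]]
[[2,6],[7,3],[15,6],[26,11],[27,18],[38,6],[46,7],[47,0]]
[[2,6],[7,3],[15,6],[26,11],[27,18],[38,6],[46,7],[47,0]]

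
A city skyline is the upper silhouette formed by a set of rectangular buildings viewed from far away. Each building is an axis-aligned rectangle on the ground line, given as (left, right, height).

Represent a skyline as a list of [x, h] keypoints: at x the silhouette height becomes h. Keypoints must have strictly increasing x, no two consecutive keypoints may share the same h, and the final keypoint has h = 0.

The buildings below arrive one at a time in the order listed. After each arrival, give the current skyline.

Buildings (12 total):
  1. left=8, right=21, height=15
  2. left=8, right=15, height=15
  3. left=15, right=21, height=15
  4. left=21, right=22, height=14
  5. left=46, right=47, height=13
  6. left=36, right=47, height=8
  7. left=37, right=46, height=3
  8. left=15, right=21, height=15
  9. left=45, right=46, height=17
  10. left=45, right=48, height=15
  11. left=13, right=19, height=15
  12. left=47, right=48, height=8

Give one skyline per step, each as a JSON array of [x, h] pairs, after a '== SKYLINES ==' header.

== SKYLINES ==
[[8,15],[21,0]]
[[8,15],[21,0]]
[[8,15],[21,0]]
[[8,15],[21,14],[22,0]]
[[8,15],[21,14],[22,0],[46,13],[47,0]]
[[8,15],[21,14],[22,0],[36,8],[46,13],[47,0]]
[[8,15],[21,14],[22,0],[36,8],[46,13],[47,0]]
[[8,15],[21,14],[22,0],[36,8],[46,13],[47,0]]
[[8,15],[21,14],[22,0],[36,8],[45,17],[46,13],[47,0]]
[[8,15],[21,14],[22,0],[36,8],[45,17],[46,15],[48,0]]
[[8,15],[21,14],[22,0],[36,8],[45,17],[46,15],[48,0]]
[[8,15],[21,14],[22,0],[36,8],[45,17],[46,15],[48,0]]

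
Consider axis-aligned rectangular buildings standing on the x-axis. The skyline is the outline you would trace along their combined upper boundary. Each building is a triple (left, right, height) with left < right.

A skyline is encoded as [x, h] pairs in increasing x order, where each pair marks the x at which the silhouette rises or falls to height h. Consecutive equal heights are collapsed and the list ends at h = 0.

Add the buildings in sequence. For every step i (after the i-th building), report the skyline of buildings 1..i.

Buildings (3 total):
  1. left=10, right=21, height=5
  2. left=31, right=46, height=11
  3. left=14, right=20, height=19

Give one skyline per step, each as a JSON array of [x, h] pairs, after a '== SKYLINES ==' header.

== SKYLINES ==
[[10,5],[21,0]]
[[10,5],[21,0],[31,11],[46,0]]
[[10,5],[14,19],[20,5],[21,0],[31,11],[46,0]]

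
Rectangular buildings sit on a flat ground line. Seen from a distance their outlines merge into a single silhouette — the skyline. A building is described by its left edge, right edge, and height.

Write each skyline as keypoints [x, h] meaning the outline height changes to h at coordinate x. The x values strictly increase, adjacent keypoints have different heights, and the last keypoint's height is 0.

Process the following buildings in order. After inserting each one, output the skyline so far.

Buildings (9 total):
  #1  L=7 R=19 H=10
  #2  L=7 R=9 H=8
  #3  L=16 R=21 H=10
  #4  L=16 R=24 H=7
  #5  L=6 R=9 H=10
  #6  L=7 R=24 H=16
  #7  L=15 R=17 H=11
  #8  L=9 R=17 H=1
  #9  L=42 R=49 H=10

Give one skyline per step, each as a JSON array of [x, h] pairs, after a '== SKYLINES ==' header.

== SKYLINES ==
[[7,10],[19,0]]
[[7,10],[19,0]]
[[7,10],[21,0]]
[[7,10],[21,7],[24,0]]
[[6,10],[21,7],[24,0]]
[[6,10],[7,16],[24,0]]
[[6,10],[7,16],[24,0]]
[[6,10],[7,16],[24,0]]
[[6,10],[7,16],[24,0],[42,10],[49,0]]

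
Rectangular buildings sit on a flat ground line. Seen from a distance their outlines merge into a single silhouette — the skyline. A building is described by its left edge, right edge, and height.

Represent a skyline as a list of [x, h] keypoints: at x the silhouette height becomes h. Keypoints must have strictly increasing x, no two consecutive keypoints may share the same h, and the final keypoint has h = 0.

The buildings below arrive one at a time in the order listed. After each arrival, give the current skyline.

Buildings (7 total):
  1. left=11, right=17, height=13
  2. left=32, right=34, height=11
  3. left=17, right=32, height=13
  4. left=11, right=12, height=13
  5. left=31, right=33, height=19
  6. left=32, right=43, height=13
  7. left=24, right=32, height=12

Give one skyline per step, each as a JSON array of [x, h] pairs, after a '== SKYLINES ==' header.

== SKYLINES ==
[[11,13],[17,0]]
[[11,13],[17,0],[32,11],[34,0]]
[[11,13],[32,11],[34,0]]
[[11,13],[32,11],[34,0]]
[[11,13],[31,19],[33,11],[34,0]]
[[11,13],[31,19],[33,13],[43,0]]
[[11,13],[31,19],[33,13],[43,0]]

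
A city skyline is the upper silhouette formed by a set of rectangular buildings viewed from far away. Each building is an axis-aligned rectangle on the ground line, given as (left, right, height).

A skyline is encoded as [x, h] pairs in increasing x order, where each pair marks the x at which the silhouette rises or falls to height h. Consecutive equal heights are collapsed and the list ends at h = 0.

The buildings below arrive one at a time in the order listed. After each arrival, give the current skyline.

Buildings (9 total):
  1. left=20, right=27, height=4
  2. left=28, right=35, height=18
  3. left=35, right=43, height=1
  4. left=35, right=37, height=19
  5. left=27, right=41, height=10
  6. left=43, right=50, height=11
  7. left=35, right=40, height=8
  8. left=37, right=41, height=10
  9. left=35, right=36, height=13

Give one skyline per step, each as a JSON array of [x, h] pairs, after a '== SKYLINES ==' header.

== SKYLINES ==
[[20,4],[27,0]]
[[20,4],[27,0],[28,18],[35,0]]
[[20,4],[27,0],[28,18],[35,1],[43,0]]
[[20,4],[27,0],[28,18],[35,19],[37,1],[43,0]]
[[20,4],[27,10],[28,18],[35,19],[37,10],[41,1],[43,0]]
[[20,4],[27,10],[28,18],[35,19],[37,10],[41,1],[43,11],[50,0]]
[[20,4],[27,10],[28,18],[35,19],[37,10],[41,1],[43,11],[50,0]]
[[20,4],[27,10],[28,18],[35,19],[37,10],[41,1],[43,11],[50,0]]
[[20,4],[27,10],[28,18],[35,19],[37,10],[41,1],[43,11],[50,0]]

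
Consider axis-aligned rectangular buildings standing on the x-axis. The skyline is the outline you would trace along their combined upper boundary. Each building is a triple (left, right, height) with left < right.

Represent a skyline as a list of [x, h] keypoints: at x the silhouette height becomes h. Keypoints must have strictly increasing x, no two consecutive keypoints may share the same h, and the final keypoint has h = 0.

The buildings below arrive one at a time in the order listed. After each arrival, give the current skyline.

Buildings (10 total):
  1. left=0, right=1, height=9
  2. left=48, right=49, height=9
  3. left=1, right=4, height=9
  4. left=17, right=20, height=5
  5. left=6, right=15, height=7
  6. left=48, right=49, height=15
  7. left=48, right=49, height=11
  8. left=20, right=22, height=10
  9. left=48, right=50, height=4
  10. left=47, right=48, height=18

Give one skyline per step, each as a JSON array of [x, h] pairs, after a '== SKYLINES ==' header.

== SKYLINES ==
[[0,9],[1,0]]
[[0,9],[1,0],[48,9],[49,0]]
[[0,9],[4,0],[48,9],[49,0]]
[[0,9],[4,0],[17,5],[20,0],[48,9],[49,0]]
[[0,9],[4,0],[6,7],[15,0],[17,5],[20,0],[48,9],[49,0]]
[[0,9],[4,0],[6,7],[15,0],[17,5],[20,0],[48,15],[49,0]]
[[0,9],[4,0],[6,7],[15,0],[17,5],[20,0],[48,15],[49,0]]
[[0,9],[4,0],[6,7],[15,0],[17,5],[20,10],[22,0],[48,15],[49,0]]
[[0,9],[4,0],[6,7],[15,0],[17,5],[20,10],[22,0],[48,15],[49,4],[50,0]]
[[0,9],[4,0],[6,7],[15,0],[17,5],[20,10],[22,0],[47,18],[48,15],[49,4],[50,0]]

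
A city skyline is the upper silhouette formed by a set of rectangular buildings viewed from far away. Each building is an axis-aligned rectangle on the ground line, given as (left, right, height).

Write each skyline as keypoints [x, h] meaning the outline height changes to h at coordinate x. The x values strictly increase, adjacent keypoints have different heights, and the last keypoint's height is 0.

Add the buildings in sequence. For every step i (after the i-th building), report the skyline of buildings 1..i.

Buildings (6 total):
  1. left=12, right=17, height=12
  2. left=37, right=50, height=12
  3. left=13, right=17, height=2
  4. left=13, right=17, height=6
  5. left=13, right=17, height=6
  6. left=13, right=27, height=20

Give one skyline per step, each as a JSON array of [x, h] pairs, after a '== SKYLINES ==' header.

== SKYLINES ==
[[12,12],[17,0]]
[[12,12],[17,0],[37,12],[50,0]]
[[12,12],[17,0],[37,12],[50,0]]
[[12,12],[17,0],[37,12],[50,0]]
[[12,12],[17,0],[37,12],[50,0]]
[[12,12],[13,20],[27,0],[37,12],[50,0]]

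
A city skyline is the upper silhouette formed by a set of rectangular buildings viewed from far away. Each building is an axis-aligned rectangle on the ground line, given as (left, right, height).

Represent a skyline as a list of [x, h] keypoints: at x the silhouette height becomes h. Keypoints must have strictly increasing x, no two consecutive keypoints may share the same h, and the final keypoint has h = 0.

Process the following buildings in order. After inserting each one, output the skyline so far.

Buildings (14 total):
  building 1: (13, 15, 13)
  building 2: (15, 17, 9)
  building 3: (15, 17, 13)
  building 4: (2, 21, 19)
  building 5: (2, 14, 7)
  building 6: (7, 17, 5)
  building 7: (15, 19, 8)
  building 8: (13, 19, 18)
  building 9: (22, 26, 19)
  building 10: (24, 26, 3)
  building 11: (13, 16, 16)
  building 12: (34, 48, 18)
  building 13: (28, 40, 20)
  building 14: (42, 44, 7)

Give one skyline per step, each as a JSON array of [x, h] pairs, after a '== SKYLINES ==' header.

== SKYLINES ==
[[13,13],[15,0]]
[[13,13],[15,9],[17,0]]
[[13,13],[17,0]]
[[2,19],[21,0]]
[[2,19],[21,0]]
[[2,19],[21,0]]
[[2,19],[21,0]]
[[2,19],[21,0]]
[[2,19],[21,0],[22,19],[26,0]]
[[2,19],[21,0],[22,19],[26,0]]
[[2,19],[21,0],[22,19],[26,0]]
[[2,19],[21,0],[22,19],[26,0],[34,18],[48,0]]
[[2,19],[21,0],[22,19],[26,0],[28,20],[40,18],[48,0]]
[[2,19],[21,0],[22,19],[26,0],[28,20],[40,18],[48,0]]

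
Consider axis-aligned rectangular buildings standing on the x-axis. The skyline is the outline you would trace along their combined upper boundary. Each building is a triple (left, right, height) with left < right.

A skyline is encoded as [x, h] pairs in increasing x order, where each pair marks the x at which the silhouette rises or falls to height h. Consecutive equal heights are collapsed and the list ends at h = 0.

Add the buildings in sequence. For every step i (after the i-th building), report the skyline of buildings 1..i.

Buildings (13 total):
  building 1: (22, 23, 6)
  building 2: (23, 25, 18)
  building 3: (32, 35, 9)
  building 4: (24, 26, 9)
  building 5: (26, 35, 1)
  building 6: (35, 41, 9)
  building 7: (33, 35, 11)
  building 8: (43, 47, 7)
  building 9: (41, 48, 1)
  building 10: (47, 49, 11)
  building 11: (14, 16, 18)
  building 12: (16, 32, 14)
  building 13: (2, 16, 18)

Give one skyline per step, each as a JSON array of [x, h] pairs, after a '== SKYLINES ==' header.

== SKYLINES ==
[[22,6],[23,0]]
[[22,6],[23,18],[25,0]]
[[22,6],[23,18],[25,0],[32,9],[35,0]]
[[22,6],[23,18],[25,9],[26,0],[32,9],[35,0]]
[[22,6],[23,18],[25,9],[26,1],[32,9],[35,0]]
[[22,6],[23,18],[25,9],[26,1],[32,9],[41,0]]
[[22,6],[23,18],[25,9],[26,1],[32,9],[33,11],[35,9],[41,0]]
[[22,6],[23,18],[25,9],[26,1],[32,9],[33,11],[35,9],[41,0],[43,7],[47,0]]
[[22,6],[23,18],[25,9],[26,1],[32,9],[33,11],[35,9],[41,1],[43,7],[47,1],[48,0]]
[[22,6],[23,18],[25,9],[26,1],[32,9],[33,11],[35,9],[41,1],[43,7],[47,11],[49,0]]
[[14,18],[16,0],[22,6],[23,18],[25,9],[26,1],[32,9],[33,11],[35,9],[41,1],[43,7],[47,11],[49,0]]
[[14,18],[16,14],[23,18],[25,14],[32,9],[33,11],[35,9],[41,1],[43,7],[47,11],[49,0]]
[[2,18],[16,14],[23,18],[25,14],[32,9],[33,11],[35,9],[41,1],[43,7],[47,11],[49,0]]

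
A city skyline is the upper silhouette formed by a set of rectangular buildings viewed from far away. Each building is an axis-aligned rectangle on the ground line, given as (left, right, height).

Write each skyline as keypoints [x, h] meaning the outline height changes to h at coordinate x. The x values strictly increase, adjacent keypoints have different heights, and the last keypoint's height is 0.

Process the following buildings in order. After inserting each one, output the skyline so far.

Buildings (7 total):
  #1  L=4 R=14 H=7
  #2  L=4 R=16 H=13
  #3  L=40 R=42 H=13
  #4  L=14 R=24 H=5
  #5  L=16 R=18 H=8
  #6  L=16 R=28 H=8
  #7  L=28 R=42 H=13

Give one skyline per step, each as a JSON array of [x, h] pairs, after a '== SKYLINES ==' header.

== SKYLINES ==
[[4,7],[14,0]]
[[4,13],[16,0]]
[[4,13],[16,0],[40,13],[42,0]]
[[4,13],[16,5],[24,0],[40,13],[42,0]]
[[4,13],[16,8],[18,5],[24,0],[40,13],[42,0]]
[[4,13],[16,8],[28,0],[40,13],[42,0]]
[[4,13],[16,8],[28,13],[42,0]]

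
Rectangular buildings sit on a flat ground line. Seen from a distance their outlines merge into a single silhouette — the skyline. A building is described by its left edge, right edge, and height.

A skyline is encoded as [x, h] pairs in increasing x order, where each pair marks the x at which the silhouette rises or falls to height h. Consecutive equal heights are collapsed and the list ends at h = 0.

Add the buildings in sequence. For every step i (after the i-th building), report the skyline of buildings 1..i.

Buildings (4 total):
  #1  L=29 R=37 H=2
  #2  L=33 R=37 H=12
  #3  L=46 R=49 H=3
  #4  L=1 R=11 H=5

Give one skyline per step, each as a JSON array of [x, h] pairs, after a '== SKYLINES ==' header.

== SKYLINES ==
[[29,2],[37,0]]
[[29,2],[33,12],[37,0]]
[[29,2],[33,12],[37,0],[46,3],[49,0]]
[[1,5],[11,0],[29,2],[33,12],[37,0],[46,3],[49,0]]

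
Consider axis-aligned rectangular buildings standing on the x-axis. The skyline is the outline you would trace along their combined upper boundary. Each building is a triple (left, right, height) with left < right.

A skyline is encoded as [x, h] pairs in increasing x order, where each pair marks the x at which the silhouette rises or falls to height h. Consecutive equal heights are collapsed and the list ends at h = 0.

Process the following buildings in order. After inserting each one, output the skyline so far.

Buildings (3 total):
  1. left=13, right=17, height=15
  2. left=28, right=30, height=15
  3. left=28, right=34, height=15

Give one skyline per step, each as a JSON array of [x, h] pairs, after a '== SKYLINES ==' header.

== SKYLINES ==
[[13,15],[17,0]]
[[13,15],[17,0],[28,15],[30,0]]
[[13,15],[17,0],[28,15],[34,0]]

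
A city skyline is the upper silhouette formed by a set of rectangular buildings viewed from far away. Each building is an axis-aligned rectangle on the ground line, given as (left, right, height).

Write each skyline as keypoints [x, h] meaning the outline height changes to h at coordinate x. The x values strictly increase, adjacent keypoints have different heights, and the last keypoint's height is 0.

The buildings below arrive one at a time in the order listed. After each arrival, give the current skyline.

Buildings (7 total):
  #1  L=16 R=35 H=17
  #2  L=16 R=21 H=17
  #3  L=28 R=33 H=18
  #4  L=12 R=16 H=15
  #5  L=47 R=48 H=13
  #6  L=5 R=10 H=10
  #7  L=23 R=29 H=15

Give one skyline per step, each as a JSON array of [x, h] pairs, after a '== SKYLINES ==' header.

== SKYLINES ==
[[16,17],[35,0]]
[[16,17],[35,0]]
[[16,17],[28,18],[33,17],[35,0]]
[[12,15],[16,17],[28,18],[33,17],[35,0]]
[[12,15],[16,17],[28,18],[33,17],[35,0],[47,13],[48,0]]
[[5,10],[10,0],[12,15],[16,17],[28,18],[33,17],[35,0],[47,13],[48,0]]
[[5,10],[10,0],[12,15],[16,17],[28,18],[33,17],[35,0],[47,13],[48,0]]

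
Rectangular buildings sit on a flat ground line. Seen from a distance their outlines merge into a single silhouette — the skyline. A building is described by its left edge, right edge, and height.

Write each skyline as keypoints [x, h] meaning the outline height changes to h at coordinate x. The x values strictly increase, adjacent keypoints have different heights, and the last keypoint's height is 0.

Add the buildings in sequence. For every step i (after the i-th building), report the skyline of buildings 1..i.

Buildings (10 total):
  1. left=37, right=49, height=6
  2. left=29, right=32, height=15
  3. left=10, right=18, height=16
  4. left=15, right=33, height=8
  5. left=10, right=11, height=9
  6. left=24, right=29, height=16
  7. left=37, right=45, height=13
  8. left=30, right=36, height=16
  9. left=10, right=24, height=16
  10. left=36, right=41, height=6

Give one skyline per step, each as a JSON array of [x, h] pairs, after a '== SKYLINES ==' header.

== SKYLINES ==
[[37,6],[49,0]]
[[29,15],[32,0],[37,6],[49,0]]
[[10,16],[18,0],[29,15],[32,0],[37,6],[49,0]]
[[10,16],[18,8],[29,15],[32,8],[33,0],[37,6],[49,0]]
[[10,16],[18,8],[29,15],[32,8],[33,0],[37,6],[49,0]]
[[10,16],[18,8],[24,16],[29,15],[32,8],[33,0],[37,6],[49,0]]
[[10,16],[18,8],[24,16],[29,15],[32,8],[33,0],[37,13],[45,6],[49,0]]
[[10,16],[18,8],[24,16],[29,15],[30,16],[36,0],[37,13],[45,6],[49,0]]
[[10,16],[29,15],[30,16],[36,0],[37,13],[45,6],[49,0]]
[[10,16],[29,15],[30,16],[36,6],[37,13],[45,6],[49,0]]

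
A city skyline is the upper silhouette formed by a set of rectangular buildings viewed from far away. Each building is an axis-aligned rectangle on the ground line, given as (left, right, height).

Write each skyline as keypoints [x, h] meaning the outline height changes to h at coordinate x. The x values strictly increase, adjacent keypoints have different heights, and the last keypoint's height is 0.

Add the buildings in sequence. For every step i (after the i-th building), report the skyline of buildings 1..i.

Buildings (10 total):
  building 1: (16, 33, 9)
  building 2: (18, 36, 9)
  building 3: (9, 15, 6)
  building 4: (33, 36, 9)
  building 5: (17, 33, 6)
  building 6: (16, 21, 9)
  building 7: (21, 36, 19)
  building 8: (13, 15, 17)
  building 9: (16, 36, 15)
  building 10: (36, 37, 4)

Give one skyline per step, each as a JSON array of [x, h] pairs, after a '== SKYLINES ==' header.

== SKYLINES ==
[[16,9],[33,0]]
[[16,9],[36,0]]
[[9,6],[15,0],[16,9],[36,0]]
[[9,6],[15,0],[16,9],[36,0]]
[[9,6],[15,0],[16,9],[36,0]]
[[9,6],[15,0],[16,9],[36,0]]
[[9,6],[15,0],[16,9],[21,19],[36,0]]
[[9,6],[13,17],[15,0],[16,9],[21,19],[36,0]]
[[9,6],[13,17],[15,0],[16,15],[21,19],[36,0]]
[[9,6],[13,17],[15,0],[16,15],[21,19],[36,4],[37,0]]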